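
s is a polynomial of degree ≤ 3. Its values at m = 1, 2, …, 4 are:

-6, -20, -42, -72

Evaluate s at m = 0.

0

First differences: -14, -22, -30. Second differences: -8, -8.
Level-2 differences are constant, so s has degree 2.
Fitting a degree-2 polynomial gives s(m) = -4m² - 2m.
Then s(0) = 0.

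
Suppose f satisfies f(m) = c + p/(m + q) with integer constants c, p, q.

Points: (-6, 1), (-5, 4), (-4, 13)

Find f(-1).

-14

(f(m) − c)(m + q) = p for each data point; the three points give a linear system in c and q, then p follows.
Solving: c = -5, q = 3, p = -18, so f(m) = -5 − 18/(m + 3).
Then f(-1) = -5 − 18/2 = -14.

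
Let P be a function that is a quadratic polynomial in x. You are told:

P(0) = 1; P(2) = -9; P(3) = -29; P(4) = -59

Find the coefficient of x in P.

Write P(x) = ax² + bx + c; the 4 given values yield a linear system in the 3 coefficients.
Solving, P(x) = -5x² + 5x + 1.
The coefficient of x is 5.

5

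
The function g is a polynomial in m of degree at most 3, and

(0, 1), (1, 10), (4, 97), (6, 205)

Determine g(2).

Write g(m) = am³ + bm² + cm + d; the 4 given values yield a linear system in the 4 coefficients.
Solving, the leading coefficient vanishes, and g(m) = 5m² + 4m + 1.
Then g(2) = 29.

29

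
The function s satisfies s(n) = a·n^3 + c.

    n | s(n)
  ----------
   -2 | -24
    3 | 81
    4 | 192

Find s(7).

1029

From s(-2) = -24 and s(3) = 81: -8a + c = -24 and 27a + c = 81.
Subtracting: 35a = 105, so a = 3; then c = -24 − 3·(-8) = 0.
So s(n) = 3n³ + 0, and s(7) = 1029.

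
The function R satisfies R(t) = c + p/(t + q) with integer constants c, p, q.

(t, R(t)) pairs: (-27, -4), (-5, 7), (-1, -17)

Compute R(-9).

-1

(R(t) − c)(t + q) = p for each data point; the three points give a linear system in c and q, then p follows.
Solving: c = -5, q = 3, p = -24, so R(t) = -5 − 24/(t + 3).
Then R(-9) = -5 − 24/(-6) = -1.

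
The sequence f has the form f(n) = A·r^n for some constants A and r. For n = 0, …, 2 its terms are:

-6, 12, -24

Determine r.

-2

Consecutive ratio: 12/(-6) = -2, and -24/12 = -2, so r = -2.
Then A·(-2)^0 = -6 gives A = -6, and f(n) = -6·(-2)^n.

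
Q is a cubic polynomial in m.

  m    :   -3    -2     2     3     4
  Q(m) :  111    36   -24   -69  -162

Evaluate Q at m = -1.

Write Q(m) = am³ + bm² + cm + d; the 5 given values yield a linear system in the 4 coefficients.
Solving, Q(m) = -3m³ + 3m² - 3m - 6.
Then Q(-1) = 3.

3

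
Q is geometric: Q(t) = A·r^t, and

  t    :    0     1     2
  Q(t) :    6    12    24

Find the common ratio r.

Consecutive ratio: 12/6 = 2, and 24/12 = 2, so r = 2.
Then A·2^0 = 6 gives A = 6, and Q(t) = 6·2^t.

2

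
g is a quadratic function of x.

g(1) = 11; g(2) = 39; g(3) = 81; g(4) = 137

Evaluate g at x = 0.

First differences: 28, 42, 56. Second differences: 14, 14.
Level-2 differences are constant, so g has degree 2.
Fitting a degree-2 polynomial gives g(x) = 7x² + 7x - 3.
Then g(0) = -3.

-3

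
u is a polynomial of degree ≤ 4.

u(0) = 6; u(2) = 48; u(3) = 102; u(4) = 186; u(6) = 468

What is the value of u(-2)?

12

Write u(t) = at^4 + bt³ + ct² + dt + e; the 5 given values yield a linear system in the 5 coefficients.
Solving, the leading coefficient vanishes, and u(t) = t³ + 6t² + 5t + 6.
Then u(-2) = 12.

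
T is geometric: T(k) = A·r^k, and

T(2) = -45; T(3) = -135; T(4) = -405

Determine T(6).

-3645

Consecutive ratio: -135/(-45) = 3, and -405/(-135) = 3, so r = 3.
Then A·3^2 = -45 gives A = -5, and T(k) = -5·3^k.
T(6) = -5·3^6 = -3645.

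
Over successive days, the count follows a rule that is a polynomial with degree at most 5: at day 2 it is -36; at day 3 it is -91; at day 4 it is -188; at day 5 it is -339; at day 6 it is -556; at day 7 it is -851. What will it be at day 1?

-11

Write the value at n as h(n).
Write h(n) = an^5 + bn^4 + cn³ + dn² + en + p; the 6 given values yield a linear system in the 6 coefficients.
Solving, the top 2 coefficients vanish, and h(n) = -2n³ - 3n² - 2n - 4.
Then h(1) = -11.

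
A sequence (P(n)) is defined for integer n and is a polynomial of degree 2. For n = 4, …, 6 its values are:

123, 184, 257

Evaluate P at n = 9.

548

Write P(n) = an² + bn + c; the 3 given values yield a linear system in the 3 coefficients.
Solving, P(n) = 6n² + 7n - 1.
Then P(9) = 548.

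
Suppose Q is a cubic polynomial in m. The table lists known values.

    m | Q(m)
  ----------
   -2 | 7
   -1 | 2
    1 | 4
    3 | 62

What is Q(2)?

23

Write Q(m) = am³ + bm² + cm + d; the 4 given values yield a linear system in the 4 coefficients.
Solving, Q(m) = m³ + 4m² - 1.
Then Q(2) = 23.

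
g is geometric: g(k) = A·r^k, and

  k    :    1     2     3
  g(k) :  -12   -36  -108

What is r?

3

Consecutive ratio: -36/(-12) = 3, and -108/(-36) = 3, so r = 3.
Then A·3^1 = -12 gives A = -4, and g(k) = -4·3^k.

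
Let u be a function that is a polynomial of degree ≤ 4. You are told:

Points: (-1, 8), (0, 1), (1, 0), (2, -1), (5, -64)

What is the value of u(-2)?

Write u(n) = an^4 + bn³ + cn² + dn + e; the 5 given values yield a linear system in the 5 coefficients.
Solving, the leading coefficient vanishes, and u(n) = -n³ + 3n² - 3n + 1.
Then u(-2) = 27.

27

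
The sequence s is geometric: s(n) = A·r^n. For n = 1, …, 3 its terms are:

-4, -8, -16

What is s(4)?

-32

Consecutive ratio: -8/(-4) = 2, and -16/(-8) = 2, so r = 2.
Then A·2^1 = -4 gives A = -2, and s(n) = -2·2^n.
s(4) = -2·2^4 = -32.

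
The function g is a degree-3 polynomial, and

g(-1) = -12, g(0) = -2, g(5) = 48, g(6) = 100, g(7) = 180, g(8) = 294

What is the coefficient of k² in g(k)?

Write g(k) = ak³ + bk² + ck + d; the 6 given values yield a linear system in the 4 coefficients.
Solving, g(k) = k³ - 4k² + 5k - 2.
The coefficient of k² is -4.

-4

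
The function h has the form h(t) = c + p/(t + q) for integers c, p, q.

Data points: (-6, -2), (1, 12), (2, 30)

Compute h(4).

(h(t) − c)(t + q) = p for each data point; the three points give a linear system in c and q, then p follows.
Solving: c = -6, q = -3, p = -36, so h(t) = -6 − 36/(t − 3).
Then h(4) = -6 − 36/1 = -42.

-42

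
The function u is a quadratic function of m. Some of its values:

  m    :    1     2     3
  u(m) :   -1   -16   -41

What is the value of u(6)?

-176

Write u(m) = am² + bm + c; the 3 given values yield a linear system in the 3 coefficients.
Solving, u(m) = -5m² + 4.
Then u(6) = -176.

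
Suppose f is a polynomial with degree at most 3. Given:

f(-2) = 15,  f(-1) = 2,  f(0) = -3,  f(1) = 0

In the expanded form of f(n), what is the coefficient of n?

First differences: -13, -5, 3. Second differences: 8, 8.
Level-2 differences are constant, so f has degree 2.
Fitting a degree-2 polynomial gives f(n) = 4n² - n - 3.
The coefficient of n is -1.

-1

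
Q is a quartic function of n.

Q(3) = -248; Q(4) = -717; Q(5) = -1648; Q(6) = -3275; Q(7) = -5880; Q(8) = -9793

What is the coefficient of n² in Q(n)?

First differences: -469, -931, -1627, -2605, -3913. Second differences: -462, -696, -978, -1308. Third differences: -234, -282, -330. Fourth differences: -48, -48.
Level-4 differences are constant, so Q has degree 4.
Fitting a degree-4 polynomial gives Q(n) = -2n^4 - 3n³ - n² - n + 7.
The coefficient of n² is -1.

-1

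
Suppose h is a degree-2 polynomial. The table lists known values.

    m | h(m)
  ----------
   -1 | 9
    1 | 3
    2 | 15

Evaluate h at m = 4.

Write h(m) = am² + bm + c; the 3 given values yield a linear system in the 3 coefficients.
Solving, h(m) = 5m² - 3m + 1.
Then h(4) = 69.

69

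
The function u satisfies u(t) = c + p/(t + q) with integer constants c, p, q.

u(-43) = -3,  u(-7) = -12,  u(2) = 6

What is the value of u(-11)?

(u(t) − c)(t + q) = p for each data point; the three points give a linear system in c and q, then p follows.
Solving: c = -2, q = 3, p = 40, so u(t) = -2 + 40/(t + 3).
Then u(-11) = -2 + 40/(-8) = -7.

-7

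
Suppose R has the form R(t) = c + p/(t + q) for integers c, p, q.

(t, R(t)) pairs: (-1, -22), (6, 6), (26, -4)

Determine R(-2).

(R(t) − c)(t + q) = p for each data point; the three points give a linear system in c and q, then p follows.
Solving: c = -6, q = -2, p = 48, so R(t) = -6 + 48/(t − 2).
Then R(-2) = -6 + 48/(-4) = -18.

-18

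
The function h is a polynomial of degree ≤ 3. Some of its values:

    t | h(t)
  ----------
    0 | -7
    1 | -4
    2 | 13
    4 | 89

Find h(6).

221

Write h(t) = at³ + bt² + ct + d; the 4 given values yield a linear system in the 4 coefficients.
Solving, the leading coefficient vanishes, and h(t) = 7t² - 4t - 7.
Then h(6) = 221.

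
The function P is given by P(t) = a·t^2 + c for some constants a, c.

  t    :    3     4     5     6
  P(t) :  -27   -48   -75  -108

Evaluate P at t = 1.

From P(3) = -27 and P(4) = -48: 9a + c = -27 and 16a + c = -48.
Subtracting: 7a = -21, so a = -3; then c = -27 − (-3)·9 = 0.
So P(t) = -3t² + 0, and P(1) = -3.

-3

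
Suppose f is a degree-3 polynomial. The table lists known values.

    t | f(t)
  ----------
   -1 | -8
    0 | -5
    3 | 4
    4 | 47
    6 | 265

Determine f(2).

-11

Write f(t) = at³ + bt² + ct + d; the 5 given values yield a linear system in the 4 coefficients.
Solving, f(t) = 2t³ - 4t² - 3t - 5.
Then f(2) = -11.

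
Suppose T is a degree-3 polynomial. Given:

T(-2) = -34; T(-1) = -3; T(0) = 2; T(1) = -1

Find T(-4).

-246

Write T(t) = at³ + bt² + ct + d; the 4 given values yield a linear system in the 4 coefficients.
Solving, T(t) = 3t³ - 4t² - 2t + 2.
Then T(-4) = -246.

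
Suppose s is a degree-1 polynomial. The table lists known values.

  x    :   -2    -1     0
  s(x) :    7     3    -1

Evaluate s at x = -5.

First differences: -4, -4.
Level-1 differences are constant, so s has degree 1.
Fitting a degree-1 polynomial gives s(x) = -4x - 1.
Then s(-5) = 19.

19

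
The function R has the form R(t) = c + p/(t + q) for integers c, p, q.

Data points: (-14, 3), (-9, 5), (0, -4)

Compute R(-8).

(R(t) − c)(t + q) = p for each data point; the three points give a linear system in c and q, then p follows.
Solving: c = 1, q = 4, p = -20, so R(t) = 1 − 20/(t + 4).
Then R(-8) = 1 − 20/(-4) = 6.

6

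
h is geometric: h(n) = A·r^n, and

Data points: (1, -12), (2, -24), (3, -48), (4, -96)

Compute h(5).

Consecutive ratio: -24/(-12) = 2, and -48/(-24) = 2, so r = 2.
Then A·2^1 = -12 gives A = -6, and h(n) = -6·2^n.
h(5) = -6·2^5 = -192.

-192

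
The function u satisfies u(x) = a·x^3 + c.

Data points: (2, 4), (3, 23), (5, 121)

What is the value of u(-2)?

-12

From u(2) = 4 and u(3) = 23: 8a + c = 4 and 27a + c = 23.
Subtracting: 19a = 19, so a = 1; then c = 4 − 1·8 = -4.
So u(x) = 1x³ − 4, and u(-2) = -12.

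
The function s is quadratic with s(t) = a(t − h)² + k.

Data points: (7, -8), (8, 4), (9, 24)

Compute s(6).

-12

First differences 12, 20; second difference 8 = 2a, so a = 4.
Expanding, the t-coefficient is −2ah = -8h; matching it to the data gives h = 6, and then k = -12.
So s(t) = 4(t − 6)² − 12.
s(6) = 4·0² − 12 = -12.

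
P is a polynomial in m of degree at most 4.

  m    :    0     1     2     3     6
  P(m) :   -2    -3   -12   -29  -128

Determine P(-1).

Write P(m) = am^4 + bm³ + cm² + dm + e; the 5 given values yield a linear system in the 5 coefficients.
Solving, the top 2 coefficients vanish, and P(m) = -4m² + 3m - 2.
Then P(-1) = -9.

-9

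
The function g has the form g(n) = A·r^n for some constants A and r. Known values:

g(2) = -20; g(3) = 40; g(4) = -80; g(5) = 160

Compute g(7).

640

Consecutive ratio: 40/(-20) = -2, and -80/40 = -2, so r = -2.
Then A·(-2)^2 = -20 gives A = -5, and g(n) = -5·(-2)^n.
g(7) = -5·(-2)^7 = 640.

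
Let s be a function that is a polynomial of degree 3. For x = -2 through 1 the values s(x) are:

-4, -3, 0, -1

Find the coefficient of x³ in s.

-1

Write s(x) = ax³ + bx² + cx + d; the 4 given values yield a linear system in the 4 coefficients.
Solving, s(x) = -x³ - 2x² + 2x.
The coefficient of x³ is -1.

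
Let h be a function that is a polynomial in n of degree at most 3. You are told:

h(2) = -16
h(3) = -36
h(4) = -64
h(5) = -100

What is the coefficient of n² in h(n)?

-4

Write h(n) = an³ + bn² + cn + d; the 4 given values yield a linear system in the 4 coefficients.
Solving, the leading coefficient vanishes, and h(n) = -4n².
The coefficient of n² is -4.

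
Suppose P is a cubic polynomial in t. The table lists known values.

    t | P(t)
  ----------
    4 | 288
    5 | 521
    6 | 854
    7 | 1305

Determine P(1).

Write P(t) = at³ + bt² + ct + d; the 4 given values yield a linear system in the 4 coefficients.
Solving, P(t) = 3t³ + 5t² + 5t - 4.
Then P(1) = 9.

9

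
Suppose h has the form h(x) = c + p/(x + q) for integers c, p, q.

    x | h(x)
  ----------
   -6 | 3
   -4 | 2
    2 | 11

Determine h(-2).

(h(x) − c)(x + q) = p for each data point; the three points give a linear system in c and q, then p follows.
Solving: c = 5, q = 0, p = 12, so h(x) = 5 + 12/(x + 0).
Then h(-2) = 5 + 12/(-2) = -1.

-1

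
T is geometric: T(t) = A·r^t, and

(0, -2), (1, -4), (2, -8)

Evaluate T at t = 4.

-32

Consecutive ratio: -4/(-2) = 2, and -8/(-4) = 2, so r = 2.
Then A·2^0 = -2 gives A = -2, and T(t) = -2·2^t.
T(4) = -2·2^4 = -32.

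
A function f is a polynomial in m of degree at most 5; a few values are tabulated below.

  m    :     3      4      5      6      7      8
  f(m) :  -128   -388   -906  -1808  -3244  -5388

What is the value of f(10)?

Write f(m) = am^5 + bm^4 + cm³ + dm² + em + p; the 6 given values yield a linear system in the 6 coefficients.
Solving, the leading coefficient vanishes, and f(m) = -m^4 - 3m³ + 4m² - 2m + 4.
Then f(10) = -12616.

-12616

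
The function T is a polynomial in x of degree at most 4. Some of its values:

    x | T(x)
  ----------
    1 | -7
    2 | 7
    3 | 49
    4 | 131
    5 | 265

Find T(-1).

1

First differences: 14, 42, 82, 134. Second differences: 28, 40, 52. Third differences: 12, 12.
Level-3 differences are constant, so T has degree 3.
Fitting a degree-3 polynomial gives T(x) = 2x³ + 2x² - 6x - 5.
Then T(-1) = 1.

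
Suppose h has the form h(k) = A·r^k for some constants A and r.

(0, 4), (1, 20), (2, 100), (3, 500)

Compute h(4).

2500

Consecutive ratio: 20/4 = 5, and 100/20 = 5, so r = 5.
Then A·5^0 = 4 gives A = 4, and h(k) = 4·5^k.
h(4) = 4·5^4 = 2500.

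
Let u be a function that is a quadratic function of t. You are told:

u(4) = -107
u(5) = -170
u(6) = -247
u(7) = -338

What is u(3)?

Write u(t) = at² + bt + c; the 4 given values yield a linear system in the 3 coefficients.
Solving, u(t) = -7t² + 5.
Then u(3) = -58.

-58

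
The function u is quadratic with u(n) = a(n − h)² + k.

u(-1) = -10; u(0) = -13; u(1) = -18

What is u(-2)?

-9

First differences -3, -5; second difference -2 = 2a, so a = -1.
Expanding, the n-coefficient is −2ah = 2h; matching it to the data gives h = -2, and then k = -9.
So u(n) = -1(n + 2)² − 9.
u(-2) = -1·0² − 9 = -9.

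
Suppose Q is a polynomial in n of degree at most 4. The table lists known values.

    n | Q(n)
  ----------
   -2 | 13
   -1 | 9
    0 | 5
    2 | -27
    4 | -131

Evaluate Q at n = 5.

-225

Write Q(n) = an^4 + bn³ + cn² + dn + e; the 5 given values yield a linear system in the 5 coefficients.
Solving, the leading coefficient vanishes, and Q(n) = -n³ - 3n² - 6n + 5.
Then Q(5) = -225.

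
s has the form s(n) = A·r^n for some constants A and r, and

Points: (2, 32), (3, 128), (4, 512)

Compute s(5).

2048

Consecutive ratio: 128/32 = 4, and 512/128 = 4, so r = 4.
Then A·4^2 = 32 gives A = 2, and s(n) = 2·4^n.
s(5) = 2·4^5 = 2048.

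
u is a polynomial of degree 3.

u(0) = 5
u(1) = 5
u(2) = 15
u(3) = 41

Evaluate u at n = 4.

89

Write u(n) = an³ + bn² + cn + d; the 4 given values yield a linear system in the 4 coefficients.
Solving, u(n) = n³ + 2n² - 3n + 5.
Then u(4) = 89.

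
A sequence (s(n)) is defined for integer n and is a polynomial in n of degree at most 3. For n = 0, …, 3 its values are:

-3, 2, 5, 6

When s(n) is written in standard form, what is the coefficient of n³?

0

First differences: 5, 3, 1. Second differences: -2, -2.
Level-2 differences are constant, so s has degree 2.
Fitting a degree-2 polynomial gives s(n) = -n² + 6n - 3.
The coefficient of n³ is 0.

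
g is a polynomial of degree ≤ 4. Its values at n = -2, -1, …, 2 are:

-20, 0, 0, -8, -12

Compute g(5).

120

First differences: 20, 0, -8, -4. Second differences: -20, -8, 4. Third differences: 12, 12.
Level-3 differences are constant, so g has degree 3.
Fitting a degree-3 polynomial gives g(n) = 2n³ - 4n² - 6n.
Then g(5) = 120.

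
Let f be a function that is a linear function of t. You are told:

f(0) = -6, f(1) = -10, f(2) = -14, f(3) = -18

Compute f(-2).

2

Write f(t) = at + b; the 4 given values yield a linear system in the 2 coefficients.
Solving, f(t) = -4t - 6.
Then f(-2) = 2.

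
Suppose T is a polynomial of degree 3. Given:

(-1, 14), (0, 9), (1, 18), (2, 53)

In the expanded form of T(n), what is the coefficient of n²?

7

Write T(n) = an³ + bn² + cn + d; the 4 given values yield a linear system in the 4 coefficients.
Solving, T(n) = 2n³ + 7n² + 9.
The coefficient of n² is 7.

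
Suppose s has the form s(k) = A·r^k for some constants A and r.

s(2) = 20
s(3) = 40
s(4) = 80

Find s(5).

Consecutive ratio: 40/20 = 2, and 80/40 = 2, so r = 2.
Then A·2^2 = 20 gives A = 5, and s(k) = 5·2^k.
s(5) = 5·2^5 = 160.

160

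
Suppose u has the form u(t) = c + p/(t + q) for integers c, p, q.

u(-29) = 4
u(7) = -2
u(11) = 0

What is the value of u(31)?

(u(t) − c)(t + q) = p for each data point; the three points give a linear system in c and q, then p follows.
Solving: c = 3, q = -1, p = -30, so u(t) = 3 − 30/(t − 1).
Then u(31) = 3 − 30/30 = 2.

2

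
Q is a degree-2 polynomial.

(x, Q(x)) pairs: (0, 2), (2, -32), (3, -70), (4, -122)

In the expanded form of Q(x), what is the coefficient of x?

Write Q(x) = ax² + bx + c; the 4 given values yield a linear system in the 3 coefficients.
Solving, Q(x) = -7x² - 3x + 2.
The coefficient of x is -3.

-3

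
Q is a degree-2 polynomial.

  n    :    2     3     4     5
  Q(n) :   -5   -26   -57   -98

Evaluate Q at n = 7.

-210

First differences: -21, -31, -41. Second differences: -10, -10.
Level-2 differences are constant, so Q has degree 2.
Fitting a degree-2 polynomial gives Q(n) = -5n² + 4n + 7.
Then Q(7) = -210.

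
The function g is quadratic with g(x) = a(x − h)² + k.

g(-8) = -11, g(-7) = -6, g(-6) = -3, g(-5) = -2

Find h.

-5

First differences 5, 3, 1; second difference -2 = 2a, so a = -1.
Expanding, the x-coefficient is −2ah = 2h; matching it to the data gives h = -5, and then k = -2.
So g(x) = -1(x + 5)² − 2.
Hence h = -5.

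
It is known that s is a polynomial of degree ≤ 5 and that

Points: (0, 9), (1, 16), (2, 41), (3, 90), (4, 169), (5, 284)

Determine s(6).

First differences: 7, 25, 49, 79, 115. Second differences: 18, 24, 30, 36. Third differences: 6, 6, 6.
Level-3 differences are constant, so s has degree 3.
Fitting a degree-3 polynomial gives s(x) = x³ + 6x² + 9.
Then s(6) = 441.

441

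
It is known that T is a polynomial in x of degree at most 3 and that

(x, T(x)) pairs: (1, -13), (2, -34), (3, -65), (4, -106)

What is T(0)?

First differences: -21, -31, -41. Second differences: -10, -10.
Level-2 differences are constant, so T has degree 2.
Fitting a degree-2 polynomial gives T(x) = -5x² - 6x - 2.
The constant term is T(0) = -2.

-2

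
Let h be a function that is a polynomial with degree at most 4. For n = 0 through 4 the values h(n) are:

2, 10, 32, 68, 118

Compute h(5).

182

First differences: 8, 22, 36, 50. Second differences: 14, 14, 14.
Level-2 differences are constant, so h has degree 2.
Extending the table by one column gives the next first difference 64, so h(5) = 118 + 64 = 182.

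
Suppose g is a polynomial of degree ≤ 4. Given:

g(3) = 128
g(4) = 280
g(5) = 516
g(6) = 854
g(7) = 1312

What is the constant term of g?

-4

First differences: 152, 236, 338, 458. Second differences: 84, 102, 120. Third differences: 18, 18.
Level-3 differences are constant, so g has degree 3.
Fitting a degree-3 polynomial gives g(x) = 3x³ + 6x² - x - 4.
The constant term is g(0) = -4.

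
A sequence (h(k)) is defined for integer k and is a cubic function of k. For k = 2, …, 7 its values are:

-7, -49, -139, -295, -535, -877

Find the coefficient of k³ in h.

Write h(k) = ak³ + bk² + ck + d; the 6 given values yield a linear system in the 4 coefficients.
Solving, h(k) = -3k³ + 3k² + 5.
The coefficient of k³ is -3.

-3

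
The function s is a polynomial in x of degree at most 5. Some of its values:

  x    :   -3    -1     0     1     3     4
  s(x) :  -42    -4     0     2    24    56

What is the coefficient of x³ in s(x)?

Write s(x) = ax^5 + bx^4 + cx³ + dx² + ex + p; the 6 given values yield a linear system in the 6 coefficients.
Solving, the top 2 coefficients vanish, and s(x) = x³ - x² + 2x.
The coefficient of x³ is 1.

1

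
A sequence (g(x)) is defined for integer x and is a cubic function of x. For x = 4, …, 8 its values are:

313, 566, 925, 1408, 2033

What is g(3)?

148

Write g(x) = ax³ + bx² + cx + d; the 5 given values yield a linear system in the 4 coefficients.
Solving, g(x) = 3x³ + 8x² - 2x + 1.
Then g(3) = 148.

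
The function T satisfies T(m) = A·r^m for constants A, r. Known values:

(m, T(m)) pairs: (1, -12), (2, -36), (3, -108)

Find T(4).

-324

Consecutive ratio: -36/(-12) = 3, and -108/(-36) = 3, so r = 3.
Then A·3^1 = -12 gives A = -4, and T(m) = -4·3^m.
T(4) = -4·3^4 = -324.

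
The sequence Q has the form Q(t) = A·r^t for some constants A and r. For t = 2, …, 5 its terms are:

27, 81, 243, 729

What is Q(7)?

Consecutive ratio: 81/27 = 3, and 243/81 = 3, so r = 3.
Then A·3^2 = 27 gives A = 3, and Q(t) = 3·3^t.
Q(7) = 3·3^7 = 6561.

6561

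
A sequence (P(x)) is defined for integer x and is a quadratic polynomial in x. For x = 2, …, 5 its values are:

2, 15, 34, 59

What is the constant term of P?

First differences: 13, 19, 25. Second differences: 6, 6.
Level-2 differences are constant, so P has degree 2.
Fitting a degree-2 polynomial gives P(x) = 3x² - 2x - 6.
The constant term is P(0) = -6.

-6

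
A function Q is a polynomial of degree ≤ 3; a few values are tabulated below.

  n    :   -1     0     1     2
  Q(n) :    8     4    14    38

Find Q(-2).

Write Q(n) = an³ + bn² + cn + d; the 4 given values yield a linear system in the 4 coefficients.
Solving, the leading coefficient vanishes, and Q(n) = 7n² + 3n + 4.
Then Q(-2) = 26.

26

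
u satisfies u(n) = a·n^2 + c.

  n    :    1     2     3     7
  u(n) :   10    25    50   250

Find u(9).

410

From u(1) = 10 and u(2) = 25: 1a + c = 10 and 4a + c = 25.
Subtracting: 3a = 15, so a = 5; then c = 10 − 5·1 = 5.
So u(n) = 5n² + 5, and u(9) = 410.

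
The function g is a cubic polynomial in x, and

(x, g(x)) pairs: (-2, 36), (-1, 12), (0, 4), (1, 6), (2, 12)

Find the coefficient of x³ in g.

-1

Write g(x) = ax³ + bx² + cx + d; the 5 given values yield a linear system in the 4 coefficients.
Solving, g(x) = -x³ + 5x² - 2x + 4.
The coefficient of x³ is -1.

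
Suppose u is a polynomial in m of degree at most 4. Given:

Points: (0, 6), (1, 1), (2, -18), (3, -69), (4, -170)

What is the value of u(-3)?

First differences: -5, -19, -51, -101. Second differences: -14, -32, -50. Third differences: -18, -18.
Level-3 differences are constant, so u has degree 3.
Fitting a degree-3 polynomial gives u(m) = -3m³ + 2m² - 4m + 6.
Then u(-3) = 117.

117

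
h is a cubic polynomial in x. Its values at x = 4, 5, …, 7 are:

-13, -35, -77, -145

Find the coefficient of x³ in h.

-1

Write h(x) = ax³ + bx² + cx + d; the 4 given values yield a linear system in the 4 coefficients.
Solving, h(x) = -x³ + 5x² - 6x - 5.
The coefficient of x³ is -1.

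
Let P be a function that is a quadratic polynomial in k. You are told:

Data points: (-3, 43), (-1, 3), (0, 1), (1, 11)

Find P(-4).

Write P(k) = ak² + bk + c; the 4 given values yield a linear system in the 3 coefficients.
Solving, P(k) = 6k² + 4k + 1.
Then P(-4) = 81.

81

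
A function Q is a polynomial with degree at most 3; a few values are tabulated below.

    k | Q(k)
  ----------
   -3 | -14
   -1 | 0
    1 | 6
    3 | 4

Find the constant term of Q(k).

4

Write Q(k) = ak³ + bk² + ck + d; the 4 given values yield a linear system in the 4 coefficients.
Solving, the leading coefficient vanishes, and Q(k) = -k² + 3k + 4.
The constant term is Q(0) = 4.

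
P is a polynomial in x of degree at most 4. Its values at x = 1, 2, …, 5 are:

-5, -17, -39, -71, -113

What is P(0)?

-3

First differences: -12, -22, -32, -42. Second differences: -10, -10, -10.
Level-2 differences are constant, so P has degree 2.
Fitting a degree-2 polynomial gives P(x) = -5x² + 3x - 3.
The constant term is P(0) = -3.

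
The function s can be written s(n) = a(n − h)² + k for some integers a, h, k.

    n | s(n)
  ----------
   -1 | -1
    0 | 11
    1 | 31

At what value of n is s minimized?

-2

First differences 12, 20; second difference 8 = 2a, so a = 4.
Expanding, the n-coefficient is −2ah = -8h; matching it to the data gives h = -2, and then k = -5.
So s(n) = 4(n + 2)² − 5.
Hence h = -2.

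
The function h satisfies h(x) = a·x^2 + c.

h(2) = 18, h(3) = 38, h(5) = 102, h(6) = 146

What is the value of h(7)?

From h(2) = 18 and h(3) = 38: 4a + c = 18 and 9a + c = 38.
Subtracting: 5a = 20, so a = 4; then c = 18 − 4·4 = 2.
So h(x) = 4x² + 2, and h(7) = 198.

198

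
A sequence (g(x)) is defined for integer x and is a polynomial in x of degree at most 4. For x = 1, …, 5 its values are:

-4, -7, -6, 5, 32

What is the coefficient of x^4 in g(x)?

First differences: -3, 1, 11, 27. Second differences: 4, 10, 16. Third differences: 6, 6.
Level-3 differences are constant, so g has degree 3.
Fitting a degree-3 polynomial gives g(x) = x³ - 4x² + 2x - 3.
The coefficient of x^4 is 0.

0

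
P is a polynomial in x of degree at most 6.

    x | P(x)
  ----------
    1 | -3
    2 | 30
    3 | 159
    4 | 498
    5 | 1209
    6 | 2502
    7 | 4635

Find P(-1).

First differences: 33, 129, 339, 711, 1293, 2133. Second differences: 96, 210, 372, 582, 840. Third differences: 114, 162, 210, 258. Fourth differences: 48, 48, 48.
Level-4 differences are constant, so P has degree 4.
Fitting a degree-4 polynomial gives P(x) = 2x^4 - x³ + 4x² - 2x - 6.
Then P(-1) = 3.

3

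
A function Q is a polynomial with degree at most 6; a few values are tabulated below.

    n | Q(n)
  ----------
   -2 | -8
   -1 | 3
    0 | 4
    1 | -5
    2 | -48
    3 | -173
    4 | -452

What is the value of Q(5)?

-981

Write Q(n) = an^6 + bn^5 + cn^4 + dn³ + en² + pn + q; the 7 given values yield a linear system in the 7 coefficients.
Solving, the top 2 coefficients vanish, and Q(n) = -n^4 - 2n³ - 4n² - 2n + 4.
Then Q(5) = -981.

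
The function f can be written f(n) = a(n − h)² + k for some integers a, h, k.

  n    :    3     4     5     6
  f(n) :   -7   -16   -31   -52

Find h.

2

First differences -9, -15, -21; second difference -6 = 2a, so a = -3.
Expanding, the n-coefficient is −2ah = 6h; matching it to the data gives h = 2, and then k = -4.
So f(n) = -3(n − 2)² − 4.
Hence h = 2.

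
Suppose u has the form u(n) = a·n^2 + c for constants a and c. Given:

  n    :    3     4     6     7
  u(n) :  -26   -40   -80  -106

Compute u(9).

From u(3) = -26 and u(4) = -40: 9a + c = -26 and 16a + c = -40.
Subtracting: 7a = -14, so a = -2; then c = -26 − (-2)·9 = -8.
So u(n) = -2n² − 8, and u(9) = -170.

-170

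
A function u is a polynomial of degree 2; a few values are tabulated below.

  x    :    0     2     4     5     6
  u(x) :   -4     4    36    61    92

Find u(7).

129

Write u(x) = ax² + bx + c; the 5 given values yield a linear system in the 3 coefficients.
Solving, u(x) = 3x² - 2x - 4.
Then u(7) = 129.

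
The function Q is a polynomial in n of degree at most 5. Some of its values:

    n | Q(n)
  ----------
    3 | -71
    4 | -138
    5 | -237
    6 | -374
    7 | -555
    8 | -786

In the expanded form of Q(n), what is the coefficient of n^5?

0

First differences: -67, -99, -137, -181, -231. Second differences: -32, -38, -44, -50. Third differences: -6, -6, -6.
Level-3 differences are constant, so Q has degree 3.
Fitting a degree-3 polynomial gives Q(n) = -n³ - 4n² - 2n - 2.
The coefficient of n^5 is 0.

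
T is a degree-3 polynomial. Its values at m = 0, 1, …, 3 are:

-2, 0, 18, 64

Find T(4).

150

Write T(m) = am³ + bm² + cm + d; the 4 given values yield a linear system in the 4 coefficients.
Solving, T(m) = 2m³ + 2m² - 2m - 2.
Then T(4) = 150.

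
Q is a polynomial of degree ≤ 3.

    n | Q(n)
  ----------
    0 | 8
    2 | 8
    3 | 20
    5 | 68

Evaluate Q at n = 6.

104

Write Q(n) = an³ + bn² + cn + d; the 4 given values yield a linear system in the 4 coefficients.
Solving, the leading coefficient vanishes, and Q(n) = 4n² - 8n + 8.
Then Q(6) = 104.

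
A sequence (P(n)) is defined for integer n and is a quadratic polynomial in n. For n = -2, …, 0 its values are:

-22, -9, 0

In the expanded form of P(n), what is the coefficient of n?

7

Write P(n) = an² + bn + c; the 3 given values yield a linear system in the 3 coefficients.
Solving, P(n) = -2n² + 7n.
The coefficient of n is 7.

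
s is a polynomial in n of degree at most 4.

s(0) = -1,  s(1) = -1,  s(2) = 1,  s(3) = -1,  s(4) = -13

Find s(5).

-41

First differences: 0, 2, -2, -12. Second differences: 2, -4, -10. Third differences: -6, -6.
Level-3 differences are constant, so s has degree 3.
Fitting a degree-3 polynomial gives s(n) = -n³ + 4n² - 3n - 1.
Then s(5) = -41.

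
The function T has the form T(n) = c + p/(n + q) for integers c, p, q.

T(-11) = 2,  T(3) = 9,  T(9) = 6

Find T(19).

(T(n) − c)(n + q) = p for each data point; the three points give a linear system in c and q, then p follows.
Solving: c = 4, q = 1, p = 20, so T(n) = 4 + 20/(n + 1).
Then T(19) = 4 + 20/20 = 5.

5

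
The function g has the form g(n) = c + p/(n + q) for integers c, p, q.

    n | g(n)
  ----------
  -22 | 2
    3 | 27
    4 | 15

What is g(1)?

-21

(g(n) − c)(n + q) = p for each data point; the three points give a linear system in c and q, then p follows.
Solving: c = 3, q = -2, p = 24, so g(n) = 3 + 24/(n − 2).
Then g(1) = 3 + 24/(-1) = -21.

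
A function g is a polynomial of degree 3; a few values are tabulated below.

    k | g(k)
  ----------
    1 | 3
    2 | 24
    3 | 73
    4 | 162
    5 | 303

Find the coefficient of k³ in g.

2

First differences: 21, 49, 89, 141. Second differences: 28, 40, 52. Third differences: 12, 12.
Level-3 differences are constant, so g has degree 3.
Fitting a degree-3 polynomial gives g(k) = 2k³ + 2k² + k - 2.
The coefficient of k³ is 2.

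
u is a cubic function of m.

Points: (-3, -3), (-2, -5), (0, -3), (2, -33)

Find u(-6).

Write u(m) = am³ + bm² + cm + d; the 4 given values yield a linear system in the 4 coefficients.
Solving, u(m) = -m³ - 4m² - 3m - 3.
Then u(-6) = 87.

87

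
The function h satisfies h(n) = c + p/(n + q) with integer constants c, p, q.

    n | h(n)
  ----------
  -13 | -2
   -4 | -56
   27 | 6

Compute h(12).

(h(n) − c)(n + q) = p for each data point; the three points give a linear system in c and q, then p follows.
Solving: c = 4, q = 3, p = 60, so h(n) = 4 + 60/(n + 3).
Then h(12) = 4 + 60/15 = 8.

8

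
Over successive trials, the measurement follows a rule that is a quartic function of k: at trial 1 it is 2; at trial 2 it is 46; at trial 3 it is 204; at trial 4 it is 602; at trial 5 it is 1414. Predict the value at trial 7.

Write the value at k as s(k).
Write s(k) = ak^4 + bk³ + ck² + dk + e; the 5 given values yield a linear system in the 5 coefficients.
Solving, s(k) = 2k^4 + k³ + k² + 4k - 6.
Then s(7) = 5216.

5216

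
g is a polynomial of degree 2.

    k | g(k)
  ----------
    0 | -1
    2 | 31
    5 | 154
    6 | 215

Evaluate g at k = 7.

Write g(k) = ak² + bk + c; the 4 given values yield a linear system in the 3 coefficients.
Solving, g(k) = 5k² + 6k - 1.
Then g(7) = 286.

286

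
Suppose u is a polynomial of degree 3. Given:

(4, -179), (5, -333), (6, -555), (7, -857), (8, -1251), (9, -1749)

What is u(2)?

First differences: -154, -222, -302, -394, -498. Second differences: -68, -80, -92, -104. Third differences: -12, -12, -12.
Level-3 differences are constant, so u has degree 3.
Fitting a degree-3 polynomial gives u(m) = -2m³ - 4m² + 4m - 3.
Then u(2) = -27.

-27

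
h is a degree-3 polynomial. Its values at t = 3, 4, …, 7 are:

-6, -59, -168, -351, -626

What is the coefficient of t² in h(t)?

Write h(t) = at³ + bt² + ct + d; the 5 given values yield a linear system in the 4 coefficients.
Solving, h(t) = -3t³ + 8t² + 2t - 3.
The coefficient of t² is 8.

8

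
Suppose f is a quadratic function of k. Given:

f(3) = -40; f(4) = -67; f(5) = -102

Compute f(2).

-21

Write f(k) = ak² + bk + c; the 3 given values yield a linear system in the 3 coefficients.
Solving, f(k) = -4k² + k - 7.
Then f(2) = -21.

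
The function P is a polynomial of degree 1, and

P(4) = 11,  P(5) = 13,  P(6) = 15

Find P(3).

9

First differences: 2, 2.
Level-1 differences are constant, so P has degree 1.
Fitting a degree-1 polynomial gives P(n) = 2n + 3.
Then P(3) = 9.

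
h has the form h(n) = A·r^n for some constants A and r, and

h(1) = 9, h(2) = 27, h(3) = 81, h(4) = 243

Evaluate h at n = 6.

Consecutive ratio: 27/9 = 3, and 81/27 = 3, so r = 3.
Then A·3^1 = 9 gives A = 3, and h(n) = 3·3^n.
h(6) = 3·3^6 = 2187.

2187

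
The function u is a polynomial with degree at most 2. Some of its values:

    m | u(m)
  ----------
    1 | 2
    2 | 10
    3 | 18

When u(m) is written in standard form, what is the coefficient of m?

First differences: 8, 8.
Level-1 differences are constant, so u has degree 1.
Fitting a degree-1 polynomial gives u(m) = 8m - 6.
The coefficient of m is 8.

8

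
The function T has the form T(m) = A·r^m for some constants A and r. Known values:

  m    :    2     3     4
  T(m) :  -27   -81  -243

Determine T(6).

Consecutive ratio: -81/(-27) = 3, and -243/(-81) = 3, so r = 3.
Then A·3^2 = -27 gives A = -3, and T(m) = -3·3^m.
T(6) = -3·3^6 = -2187.

-2187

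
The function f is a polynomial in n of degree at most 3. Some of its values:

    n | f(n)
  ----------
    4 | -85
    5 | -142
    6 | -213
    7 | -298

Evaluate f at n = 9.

-510

Write f(n) = an³ + bn² + cn + d; the 4 given values yield a linear system in the 4 coefficients.
Solving, the leading coefficient vanishes, and f(n) = -7n² + 6n + 3.
Then f(9) = -510.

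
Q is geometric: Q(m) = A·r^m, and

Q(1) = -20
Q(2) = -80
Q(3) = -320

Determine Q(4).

-1280

Consecutive ratio: -80/(-20) = 4, and -320/(-80) = 4, so r = 4.
Then A·4^1 = -20 gives A = -5, and Q(m) = -5·4^m.
Q(4) = -5·4^4 = -1280.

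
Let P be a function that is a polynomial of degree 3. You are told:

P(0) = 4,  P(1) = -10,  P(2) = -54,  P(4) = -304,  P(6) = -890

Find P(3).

-146

Write P(k) = ak³ + bk² + ck + d; the 5 given values yield a linear system in the 4 coefficients.
Solving, P(k) = -3k³ - 6k² - 5k + 4.
Then P(3) = -146.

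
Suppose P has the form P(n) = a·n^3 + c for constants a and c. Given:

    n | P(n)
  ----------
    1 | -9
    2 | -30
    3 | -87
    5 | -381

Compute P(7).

-1035

From P(1) = -9 and P(2) = -30: 1a + c = -9 and 8a + c = -30.
Subtracting: 7a = -21, so a = -3; then c = -9 − (-3)·1 = -6.
So P(n) = -3n³ − 6, and P(7) = -1035.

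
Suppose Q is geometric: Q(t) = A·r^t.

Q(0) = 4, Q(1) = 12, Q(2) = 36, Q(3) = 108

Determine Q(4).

324

Consecutive ratio: 12/4 = 3, and 36/12 = 3, so r = 3.
Then A·3^0 = 4 gives A = 4, and Q(t) = 4·3^t.
Q(4) = 4·3^4 = 324.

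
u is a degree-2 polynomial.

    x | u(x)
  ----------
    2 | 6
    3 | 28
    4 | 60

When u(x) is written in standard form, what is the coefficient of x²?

Write u(x) = ax² + bx + c; the 3 given values yield a linear system in the 3 coefficients.
Solving, u(x) = 5x² - 3x - 8.
The coefficient of x² is 5.

5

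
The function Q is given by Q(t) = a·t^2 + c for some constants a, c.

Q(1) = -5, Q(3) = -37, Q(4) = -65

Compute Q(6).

-145

From Q(1) = -5 and Q(3) = -37: 1a + c = -5 and 9a + c = -37.
Subtracting: 8a = -32, so a = -4; then c = -5 − (-4)·1 = -1.
So Q(t) = -4t² − 1, and Q(6) = -145.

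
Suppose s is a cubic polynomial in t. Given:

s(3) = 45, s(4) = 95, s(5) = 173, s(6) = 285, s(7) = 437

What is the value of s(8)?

First differences: 50, 78, 112, 152. Second differences: 28, 34, 40. Third differences: 6, 6.
Level-3 differences are constant, so s has degree 3.
Extending the table by one column gives the next first difference 198, so s(8) = 437 + 198 = 635.

635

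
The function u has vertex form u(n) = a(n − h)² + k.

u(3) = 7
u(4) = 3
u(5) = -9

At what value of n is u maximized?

First differences -4, -12; second difference -8 = 2a, so a = -4.
Expanding, the n-coefficient is −2ah = 8h; matching it to the data gives h = 3, and then k = 7.
So u(n) = -4(n − 3)² + 7.
Hence h = 3.

3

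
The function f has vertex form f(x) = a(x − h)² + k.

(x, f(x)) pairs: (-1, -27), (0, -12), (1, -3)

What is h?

First differences 15, 9; second difference -6 = 2a, so a = -3.
Expanding, the x-coefficient is −2ah = 6h; matching it to the data gives h = 2, and then k = 0.
So f(x) = -3(x − 2)² + 0.
Hence h = 2.

2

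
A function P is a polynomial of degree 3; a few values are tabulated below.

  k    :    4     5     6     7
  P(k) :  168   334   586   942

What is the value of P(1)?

Write P(k) = ak³ + bk² + ck + d; the 4 given values yield a linear system in the 4 coefficients.
Solving, P(k) = 3k³ - 2k² + k + 4.
Then P(1) = 6.

6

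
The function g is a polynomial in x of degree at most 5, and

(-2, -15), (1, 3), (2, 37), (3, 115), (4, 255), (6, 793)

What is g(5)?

475

Write g(x) = ax^5 + bx^4 + cx³ + dx² + ex + p; the 6 given values yield a linear system in the 6 coefficients.
Solving, the top 2 coefficients vanish, and g(x) = 3x³ + 4x² + x - 5.
Then g(5) = 475.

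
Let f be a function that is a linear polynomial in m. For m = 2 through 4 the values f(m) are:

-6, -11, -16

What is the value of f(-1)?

9

First differences: -5, -5.
Level-1 differences are constant, so f has degree 1.
Fitting a degree-1 polynomial gives f(m) = -5m + 4.
Then f(-1) = 9.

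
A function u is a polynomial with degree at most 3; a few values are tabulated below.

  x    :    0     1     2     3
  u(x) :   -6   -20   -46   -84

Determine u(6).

First differences: -14, -26, -38. Second differences: -12, -12.
Level-2 differences are constant, so u has degree 2.
Fitting a degree-2 polynomial gives u(x) = -6x² - 8x - 6.
Then u(6) = -270.

-270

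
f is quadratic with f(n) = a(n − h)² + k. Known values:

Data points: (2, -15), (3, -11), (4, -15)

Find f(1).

First differences 4, -4; second difference -8 = 2a, so a = -4.
Expanding, the n-coefficient is −2ah = 8h; matching it to the data gives h = 3, and then k = -11.
So f(n) = -4(n − 3)² − 11.
f(1) = -4·(-2)² − 11 = -27.

-27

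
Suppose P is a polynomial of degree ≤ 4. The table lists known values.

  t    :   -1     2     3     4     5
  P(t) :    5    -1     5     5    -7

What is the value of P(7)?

-91

Write P(t) = at^4 + bt³ + ct² + dt + e; the 5 given values yield a linear system in the 5 coefficients.
Solving, the leading coefficient vanishes, and P(t) = -t³ + 6t² - 5t - 7.
Then P(7) = -91.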